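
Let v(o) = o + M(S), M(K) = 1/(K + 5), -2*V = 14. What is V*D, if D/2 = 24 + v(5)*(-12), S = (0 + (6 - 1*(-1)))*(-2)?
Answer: 1456/3 ≈ 485.33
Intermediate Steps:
V = -7 (V = -1/2*14 = -7)
S = -14 (S = (0 + (6 + 1))*(-2) = (0 + 7)*(-2) = 7*(-2) = -14)
M(K) = 1/(5 + K)
v(o) = -1/9 + o (v(o) = o + 1/(5 - 14) = o + 1/(-9) = o - 1/9 = -1/9 + o)
D = -208/3 (D = 2*(24 + (-1/9 + 5)*(-12)) = 2*(24 + (44/9)*(-12)) = 2*(24 - 176/3) = 2*(-104/3) = -208/3 ≈ -69.333)
V*D = -7*(-208/3) = 1456/3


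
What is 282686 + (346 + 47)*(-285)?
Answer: 170681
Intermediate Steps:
282686 + (346 + 47)*(-285) = 282686 + 393*(-285) = 282686 - 112005 = 170681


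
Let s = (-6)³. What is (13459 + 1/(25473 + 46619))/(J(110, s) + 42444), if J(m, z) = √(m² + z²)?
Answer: 10295707175919/32467251830740 - 970286229*√14689/64934503661480 ≈ 0.31530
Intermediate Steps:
s = -216
(13459 + 1/(25473 + 46619))/(J(110, s) + 42444) = (13459 + 1/(25473 + 46619))/(√(110² + (-216)²) + 42444) = (13459 + 1/72092)/(√(12100 + 46656) + 42444) = (13459 + 1/72092)/(√58756 + 42444) = 970286229/(72092*(2*√14689 + 42444)) = 970286229/(72092*(42444 + 2*√14689))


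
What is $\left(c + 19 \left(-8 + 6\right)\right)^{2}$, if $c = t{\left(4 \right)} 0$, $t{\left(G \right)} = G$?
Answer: $1444$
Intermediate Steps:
$c = 0$ ($c = 4 \cdot 0 = 0$)
$\left(c + 19 \left(-8 + 6\right)\right)^{2} = \left(0 + 19 \left(-8 + 6\right)\right)^{2} = \left(0 + 19 \left(-2\right)\right)^{2} = \left(0 - 38\right)^{2} = \left(-38\right)^{2} = 1444$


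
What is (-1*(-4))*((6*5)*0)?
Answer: 0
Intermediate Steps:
(-1*(-4))*((6*5)*0) = 4*(30*0) = 4*0 = 0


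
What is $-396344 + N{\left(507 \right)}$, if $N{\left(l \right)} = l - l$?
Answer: $-396344$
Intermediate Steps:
$N{\left(l \right)} = 0$
$-396344 + N{\left(507 \right)} = -396344 + 0 = -396344$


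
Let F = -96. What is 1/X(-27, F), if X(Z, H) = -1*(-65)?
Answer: 1/65 ≈ 0.015385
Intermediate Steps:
X(Z, H) = 65
1/X(-27, F) = 1/65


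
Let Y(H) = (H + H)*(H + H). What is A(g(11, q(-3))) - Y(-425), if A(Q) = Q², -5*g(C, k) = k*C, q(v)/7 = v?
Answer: -18009139/25 ≈ -7.2037e+5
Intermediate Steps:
q(v) = 7*v
g(C, k) = -C*k/5 (g(C, k) = -k*C/5 = -C*k/5)
Y(H) = 4*H² (Y(H) = (2*H)*(2*H) = 4*H²)
A(g(11, q(-3))) - Y(-425) = (-⅕*11*7*(-3))² - 4*(-425)² = (-⅕*11*(-21))² - 4*180625 = (231/5)² - 1*722500 = 53361/25 - 722500 = -18009139/25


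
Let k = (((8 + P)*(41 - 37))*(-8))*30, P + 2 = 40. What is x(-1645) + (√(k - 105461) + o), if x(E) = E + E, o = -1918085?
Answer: -1921375 + I*√149621 ≈ -1.9214e+6 + 386.81*I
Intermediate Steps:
P = 38 (P = -2 + 40 = 38)
x(E) = 2*E
k = -44160 (k = (((8 + 38)*(41 - 37))*(-8))*30 = ((46*4)*(-8))*30 = (184*(-8))*30 = -1472*30 = -44160)
x(-1645) + (√(k - 105461) + o) = 2*(-1645) + (√(-44160 - 105461) - 1918085) = -3290 + (√(-149621) - 1918085) = -3290 + (I*√149621 - 1918085) = -3290 + (-1918085 + I*√149621) = -1921375 + I*√149621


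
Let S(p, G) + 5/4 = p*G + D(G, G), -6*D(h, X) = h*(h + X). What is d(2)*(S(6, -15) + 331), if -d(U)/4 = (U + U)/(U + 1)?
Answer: -2636/3 ≈ -878.67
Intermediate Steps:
D(h, X) = -h*(X + h)/6 (D(h, X) = -h*(h + X)/6 = -h*(X + h)/6)
d(U) = -8*U/(1 + U) (d(U) = -4*(U + U)/(U + 1) = -4*2*U/(1 + U) = -8*U/(1 + U))
S(p, G) = -5/4 - G²/3 + G*p (S(p, G) = -5/4 + (p*G - G*(G + G)/6) = -5/4 + (G*p - G*2*G/6) = -5/4 + (G*p - G²/3) = -5/4 + (-G²/3 + G*p) = -5/4 - G²/3 + G*p)
d(2)*(S(6, -15) + 331) = (-8*2/(1 + 2))*((-5/4 - ⅓*(-15)² - 15*6) + 331) = (-8*2/3)*((-5/4 - ⅓*225 - 90) + 331) = (-8*2*⅓)*((-5/4 - 75 - 90) + 331) = -16*(-665/4 + 331)/3 = -16/3*659/4 = -2636/3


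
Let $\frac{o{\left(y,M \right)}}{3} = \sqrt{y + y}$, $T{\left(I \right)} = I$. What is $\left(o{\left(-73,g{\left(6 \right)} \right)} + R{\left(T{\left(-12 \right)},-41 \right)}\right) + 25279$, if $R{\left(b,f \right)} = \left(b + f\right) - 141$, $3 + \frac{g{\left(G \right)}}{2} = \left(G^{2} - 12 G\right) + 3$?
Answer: $25085 + 3 i \sqrt{146} \approx 25085.0 + 36.249 i$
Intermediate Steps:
$g{\left(G \right)} = - 24 G + 2 G^{2}$ ($g{\left(G \right)} = -6 + 2 \left(\left(G^{2} - 12 G\right) + 3\right) = -6 + 2 \left(3 + G^{2} - 12 G\right) = -6 + \left(6 - 24 G + 2 G^{2}\right) = - 24 G + 2 G^{2}$)
$o{\left(y,M \right)} = 3 \sqrt{2} \sqrt{y}$ ($o{\left(y,M \right)} = 3 \sqrt{y + y} = 3 \sqrt{2 y} = 3 \sqrt{2} \sqrt{y}$)
$R{\left(b,f \right)} = -141 + b + f$
$\left(o{\left(-73,g{\left(6 \right)} \right)} + R{\left(T{\left(-12 \right)},-41 \right)}\right) + 25279 = \left(3 \sqrt{2} \sqrt{-73} - 194\right) + 25279 = \left(3 \sqrt{2} i \sqrt{73} - 194\right) + 25279 = \left(3 i \sqrt{146} - 194\right) + 25279 = \left(-194 + 3 i \sqrt{146}\right) + 25279 = 25085 + 3 i \sqrt{146}$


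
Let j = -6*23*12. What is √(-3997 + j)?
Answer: I*√5653 ≈ 75.186*I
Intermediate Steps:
j = -1656 (j = -138*12 = -1656)
√(-3997 + j) = √(-3997 - 1656) = √(-5653) = I*√5653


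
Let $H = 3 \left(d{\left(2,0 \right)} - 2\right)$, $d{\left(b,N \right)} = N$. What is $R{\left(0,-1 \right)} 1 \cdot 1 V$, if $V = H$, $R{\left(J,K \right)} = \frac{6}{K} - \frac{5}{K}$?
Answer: $6$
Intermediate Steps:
$R{\left(J,K \right)} = \frac{1}{K}$
$H = -6$ ($H = 3 \left(0 - 2\right) = 3 \left(-2\right) = -6$)
$V = -6$
$R{\left(0,-1 \right)} 1 \cdot 1 V = \frac{1 \cdot 1}{-1} \left(-6\right) = \left(-1\right) 1 \left(-6\right) = \left(-1\right) \left(-6\right) = 6$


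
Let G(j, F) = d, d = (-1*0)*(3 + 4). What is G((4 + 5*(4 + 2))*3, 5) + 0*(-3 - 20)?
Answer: 0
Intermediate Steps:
d = 0 (d = 0*7 = 0)
G(j, F) = 0
G((4 + 5*(4 + 2))*3, 5) + 0*(-3 - 20) = 0 + 0*(-3 - 20) = 0 + 0*(-23) = 0 + 0 = 0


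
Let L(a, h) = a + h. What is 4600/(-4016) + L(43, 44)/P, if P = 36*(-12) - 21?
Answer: -101383/75802 ≈ -1.3375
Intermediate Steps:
P = -453 (P = -432 - 21 = -453)
4600/(-4016) + L(43, 44)/P = 4600/(-4016) + (43 + 44)/(-453) = 4600*(-1/4016) + 87*(-1/453) = -575/502 - 29/151 = -101383/75802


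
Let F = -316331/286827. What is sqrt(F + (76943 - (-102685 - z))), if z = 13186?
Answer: sqrt(15862664588630469)/286827 ≈ 439.10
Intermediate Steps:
F = -316331/286827 (F = -316331*1/286827 = -316331/286827 ≈ -1.1029)
sqrt(F + (76943 - (-102685 - z))) = sqrt(-316331/286827 + (76943 - (-102685 - 1*13186))) = sqrt(-316331/286827 + (76943 - (-102685 - 13186))) = sqrt(-316331/286827 + (76943 - 1*(-115871))) = sqrt(-316331/286827 + (76943 + 115871)) = sqrt(-316331/286827 + 192814) = sqrt(55303944847/286827) = sqrt(15862664588630469)/286827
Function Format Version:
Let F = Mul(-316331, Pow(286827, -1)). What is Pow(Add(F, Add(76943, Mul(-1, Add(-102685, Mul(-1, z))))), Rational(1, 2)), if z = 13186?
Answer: Mul(Rational(1, 286827), Pow(15862664588630469, Rational(1, 2))) ≈ 439.10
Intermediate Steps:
F = Rational(-316331, 286827) (F = Mul(-316331, Rational(1, 286827)) = Rational(-316331, 286827) ≈ -1.1029)
Pow(Add(F, Add(76943, Mul(-1, Add(-102685, Mul(-1, z))))), Rational(1, 2)) = Pow(Add(Rational(-316331, 286827), Add(76943, Mul(-1, Add(-102685, Mul(-1, 13186))))), Rational(1, 2)) = Pow(Add(Rational(-316331, 286827), Add(76943, Mul(-1, Add(-102685, -13186)))), Rational(1, 2)) = Pow(Add(Rational(-316331, 286827), Add(76943, Mul(-1, -115871))), Rational(1, 2)) = Pow(Add(Rational(-316331, 286827), Add(76943, 115871)), Rational(1, 2)) = Pow(Add(Rational(-316331, 286827), 192814), Rational(1, 2)) = Pow(Rational(55303944847, 286827), Rational(1, 2)) = Mul(Rational(1, 286827), Pow(15862664588630469, Rational(1, 2)))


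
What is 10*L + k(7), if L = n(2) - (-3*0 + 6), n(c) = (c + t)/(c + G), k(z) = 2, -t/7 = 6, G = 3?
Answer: -138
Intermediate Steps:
t = -42 (t = -7*6 = -42)
n(c) = (-42 + c)/(3 + c) (n(c) = (c - 42)/(c + 3) = (-42 + c)/(3 + c))
L = -14 (L = (-42 + 2)/(3 + 2) - (-3*0 + 6) = -40/5 - (0 + 6) = (1/5)*(-40) - 1*6 = -8 - 6 = -14)
10*L + k(7) = 10*(-14) + 2 = -140 + 2 = -138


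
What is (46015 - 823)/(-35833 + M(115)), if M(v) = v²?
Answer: -1883/942 ≈ -1.9989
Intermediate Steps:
(46015 - 823)/(-35833 + M(115)) = (46015 - 823)/(-35833 + 115²) = 45192/(-35833 + 13225) = 45192/(-22608) = 45192*(-1/22608) = -1883/942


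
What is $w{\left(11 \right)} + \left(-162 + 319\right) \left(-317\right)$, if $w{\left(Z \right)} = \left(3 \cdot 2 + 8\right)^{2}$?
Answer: $-49573$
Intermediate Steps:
$w{\left(Z \right)} = 196$ ($w{\left(Z \right)} = \left(6 + 8\right)^{2} = 14^{2} = 196$)
$w{\left(11 \right)} + \left(-162 + 319\right) \left(-317\right) = 196 + \left(-162 + 319\right) \left(-317\right) = 196 + 157 \left(-317\right) = 196 - 49769 = -49573$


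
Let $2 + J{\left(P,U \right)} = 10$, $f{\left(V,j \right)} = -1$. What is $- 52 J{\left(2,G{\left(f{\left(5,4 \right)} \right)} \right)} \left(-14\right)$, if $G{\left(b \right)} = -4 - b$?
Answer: $5824$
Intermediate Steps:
$J{\left(P,U \right)} = 8$ ($J{\left(P,U \right)} = -2 + 10 = 8$)
$- 52 J{\left(2,G{\left(f{\left(5,4 \right)} \right)} \right)} \left(-14\right) = \left(-52\right) 8 \left(-14\right) = \left(-416\right) \left(-14\right) = 5824$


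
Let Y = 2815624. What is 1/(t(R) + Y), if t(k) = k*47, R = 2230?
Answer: 1/2920434 ≈ 3.4241e-7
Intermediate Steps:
t(k) = 47*k
1/(t(R) + Y) = 1/(47*2230 + 2815624) = 1/(104810 + 2815624) = 1/2920434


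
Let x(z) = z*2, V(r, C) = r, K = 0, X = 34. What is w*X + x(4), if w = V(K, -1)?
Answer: 8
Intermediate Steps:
w = 0
x(z) = 2*z
w*X + x(4) = 0*34 + 2*4 = 0 + 8 = 8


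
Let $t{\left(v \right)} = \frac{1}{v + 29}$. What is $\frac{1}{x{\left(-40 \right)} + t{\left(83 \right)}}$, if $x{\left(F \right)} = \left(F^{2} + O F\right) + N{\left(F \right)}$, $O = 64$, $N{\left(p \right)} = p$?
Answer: $- \frac{112}{111999} \approx -0.001$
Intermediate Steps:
$t{\left(v \right)} = \frac{1}{29 + v}$
$x{\left(F \right)} = F^{2} + 65 F$ ($x{\left(F \right)} = \left(F^{2} + 64 F\right) + F = F^{2} + 65 F$)
$\frac{1}{x{\left(-40 \right)} + t{\left(83 \right)}} = \frac{1}{- 40 \left(65 - 40\right) + \frac{1}{29 + 83}} = \frac{1}{\left(-40\right) 25 + \frac{1}{112}} = \frac{1}{-1000 + \frac{1}{112}} = \frac{1}{- \frac{111999}{112}} = - \frac{112}{111999}$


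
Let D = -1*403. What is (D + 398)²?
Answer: 25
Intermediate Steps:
D = -403
(D + 398)² = (-403 + 398)² = (-5)² = 25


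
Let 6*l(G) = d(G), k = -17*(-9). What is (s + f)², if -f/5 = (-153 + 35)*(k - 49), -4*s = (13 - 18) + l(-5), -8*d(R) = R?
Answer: 138800325636025/36864 ≈ 3.7652e+9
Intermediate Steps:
k = 153
d(R) = -R/8
l(G) = -G/48 (l(G) = (-G/8)/6 = -G/48)
s = 235/192 (s = -((13 - 18) - 1/48*(-5))/4 = -(-5 + 5/48)/4 = -¼*(-235/48) = 235/192 ≈ 1.2240)
f = 61360 (f = -5*(-153 + 35)*(153 - 49) = -(-590)*104 = -5*(-12272) = 61360)
(s + f)² = (235/192 + 61360)² = (11781355/192)² = 138800325636025/36864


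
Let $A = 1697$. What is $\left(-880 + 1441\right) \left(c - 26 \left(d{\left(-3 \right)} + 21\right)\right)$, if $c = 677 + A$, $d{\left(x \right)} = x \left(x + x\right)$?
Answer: $762960$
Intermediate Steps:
$d{\left(x \right)} = 2 x^{2}$ ($d{\left(x \right)} = x 2 x = 2 x^{2}$)
$c = 2374$ ($c = 677 + 1697 = 2374$)
$\left(-880 + 1441\right) \left(c - 26 \left(d{\left(-3 \right)} + 21\right)\right) = \left(-880 + 1441\right) \left(2374 - 26 \left(2 \left(-3\right)^{2} + 21\right)\right) = 561 \left(2374 - 26 \left(2 \cdot 9 + 21\right)\right) = 561 \left(2374 - 26 \left(18 + 21\right)\right) = 561 \left(2374 - 1014\right) = 561 \cdot 1360 = 762960$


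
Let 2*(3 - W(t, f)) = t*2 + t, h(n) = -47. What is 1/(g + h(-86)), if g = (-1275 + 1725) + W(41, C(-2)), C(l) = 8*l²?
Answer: 2/689 ≈ 0.0029028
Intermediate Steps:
W(t, f) = 3 - 3*t/2 (W(t, f) = 3 - (t*2 + t)/2 = 3 - (2*t + t)/2 = 3 - 3*t/2)
g = 783/2 (g = (-1275 + 1725) + (3 - 3/2*41) = 450 + (3 - 123/2) = 450 - 117/2 = 783/2 ≈ 391.50)
1/(g + h(-86)) = 1/(783/2 - 47) = 1/(689/2) = 2/689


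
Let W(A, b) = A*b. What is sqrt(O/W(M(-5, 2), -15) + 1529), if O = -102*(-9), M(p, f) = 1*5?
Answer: sqrt(37919)/5 ≈ 38.946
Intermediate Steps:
M(p, f) = 5
O = 918
sqrt(O/W(M(-5, 2), -15) + 1529) = sqrt(918/((5*(-15))) + 1529) = sqrt(918/(-75) + 1529) = sqrt(918*(-1/75) + 1529) = sqrt(-306/25 + 1529) = sqrt(37919/25) = sqrt(37919)/5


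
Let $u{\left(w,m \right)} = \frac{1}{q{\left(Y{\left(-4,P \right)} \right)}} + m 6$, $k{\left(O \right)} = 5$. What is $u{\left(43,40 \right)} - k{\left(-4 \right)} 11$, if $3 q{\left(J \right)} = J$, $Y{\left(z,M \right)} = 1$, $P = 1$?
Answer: $188$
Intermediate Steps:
$q{\left(J \right)} = \frac{J}{3}$
$u{\left(w,m \right)} = 3 + 6 m$ ($u{\left(w,m \right)} = \frac{1}{\frac{1}{3} \cdot 1} + m 6 = \frac{1}{\frac{1}{3}} + 6 m = 3 + 6 m$)
$u{\left(43,40 \right)} - k{\left(-4 \right)} 11 = \left(3 + 6 \cdot 40\right) - 5 \cdot 11 = \left(3 + 240\right) - 55 = 243 - 55 = 188$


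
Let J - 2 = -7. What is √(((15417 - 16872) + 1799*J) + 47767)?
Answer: √37317 ≈ 193.18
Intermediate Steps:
J = -5 (J = 2 - 7 = -5)
√(((15417 - 16872) + 1799*J) + 47767) = √(((15417 - 16872) + 1799*(-5)) + 47767) = √((-1455 - 8995) + 47767) = √(-10450 + 47767) = √37317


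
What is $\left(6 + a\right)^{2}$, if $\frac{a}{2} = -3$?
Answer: $0$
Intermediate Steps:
$a = -6$ ($a = 2 \left(-3\right) = -6$)
$\left(6 + a\right)^{2} = \left(6 - 6\right)^{2} = 0^{2} = 0$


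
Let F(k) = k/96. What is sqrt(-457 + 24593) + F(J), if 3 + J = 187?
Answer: 23/12 + 2*sqrt(6034) ≈ 157.27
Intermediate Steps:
J = 184 (J = -3 + 187 = 184)
F(k) = k/96 (F(k) = k*(1/96) = k/96)
sqrt(-457 + 24593) + F(J) = sqrt(-457 + 24593) + (1/96)*184 = sqrt(24136) + 23/12 = 2*sqrt(6034) + 23/12 = 23/12 + 2*sqrt(6034)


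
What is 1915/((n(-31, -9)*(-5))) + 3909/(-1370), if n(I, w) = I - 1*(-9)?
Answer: 109678/7535 ≈ 14.556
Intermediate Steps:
n(I, w) = 9 + I (n(I, w) = I + 9 = 9 + I)
1915/((n(-31, -9)*(-5))) + 3909/(-1370) = 1915/(((9 - 31)*(-5))) + 3909/(-1370) = 1915/((-22*(-5))) + 3909*(-1/1370) = 1915/110 - 3909/1370 = 1915*(1/110) - 3909/1370 = 383/22 - 3909/1370 = 109678/7535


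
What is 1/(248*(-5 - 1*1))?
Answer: -1/1488 ≈ -0.00067204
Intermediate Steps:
1/(248*(-5 - 1*1)) = 1/(248*(-5 - 1)) = 1/(248*(-6)) = 1/(-1488) = -1/1488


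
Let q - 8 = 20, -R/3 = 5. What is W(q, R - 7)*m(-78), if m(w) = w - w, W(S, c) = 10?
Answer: 0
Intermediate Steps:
R = -15 (R = -3*5 = -15)
q = 28 (q = 8 + 20 = 28)
m(w) = 0
W(q, R - 7)*m(-78) = 10*0 = 0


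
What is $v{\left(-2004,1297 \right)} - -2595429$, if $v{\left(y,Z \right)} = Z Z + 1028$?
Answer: $4278666$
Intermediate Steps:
$v{\left(y,Z \right)} = 1028 + Z^{2}$ ($v{\left(y,Z \right)} = Z^{2} + 1028 = 1028 + Z^{2}$)
$v{\left(-2004,1297 \right)} - -2595429 = \left(1028 + 1297^{2}\right) - -2595429 = \left(1028 + 1682209\right) + 2595429 = 1683237 + 2595429 = 4278666$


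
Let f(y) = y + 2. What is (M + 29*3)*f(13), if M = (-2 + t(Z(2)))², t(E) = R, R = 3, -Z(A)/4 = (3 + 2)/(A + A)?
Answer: 1320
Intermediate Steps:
Z(A) = -10/A (Z(A) = -4*(3 + 2)/(A + A) = -20/(2*A) = -20*1/(2*A) = -10/A)
t(E) = 3
M = 1 (M = (-2 + 3)² = 1² = 1)
f(y) = 2 + y
(M + 29*3)*f(13) = (1 + 29*3)*(2 + 13) = (1 + 87)*15 = 88*15 = 1320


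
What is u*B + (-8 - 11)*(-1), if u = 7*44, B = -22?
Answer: -6757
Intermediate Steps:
u = 308
u*B + (-8 - 11)*(-1) = 308*(-22) + (-8 - 11)*(-1) = -6776 - 19*(-1) = -6776 + 19 = -6757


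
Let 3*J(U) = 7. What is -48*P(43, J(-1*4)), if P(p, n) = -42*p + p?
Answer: 84624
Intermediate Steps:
J(U) = 7/3 (J(U) = (1/3)*7 = 7/3)
P(p, n) = -41*p
-48*P(43, J(-1*4)) = -(-1968)*43 = -48*(-1763) = 84624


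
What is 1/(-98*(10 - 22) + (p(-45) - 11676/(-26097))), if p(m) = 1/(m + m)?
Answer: 782910/921043741 ≈ 0.00085002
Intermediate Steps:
p(m) = 1/(2*m)
1/(-98*(10 - 22) + (p(-45) - 11676/(-26097))) = 1/(-98*(10 - 22) + ((1/2)/(-45) - 11676/(-26097))) = 1/(-98*(-12) + ((1/2)*(-1/45) - 11676*(-1/26097))) = 1/(1176 + (-1/90 + 3892/8699)) = 1/(1176 + 341581/782910) = 1/(921043741/782910) = 782910/921043741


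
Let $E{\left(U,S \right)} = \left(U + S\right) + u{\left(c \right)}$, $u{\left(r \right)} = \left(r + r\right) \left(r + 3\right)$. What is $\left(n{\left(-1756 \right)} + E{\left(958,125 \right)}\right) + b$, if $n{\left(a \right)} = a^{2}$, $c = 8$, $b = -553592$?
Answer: $2531203$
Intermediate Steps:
$u{\left(r \right)} = 2 r \left(3 + r\right)$
$E{\left(U,S \right)} = 176 + S + U$ ($E{\left(U,S \right)} = \left(U + S\right) + 2 \cdot 8 \left(3 + 8\right) = \left(S + U\right) + 2 \cdot 8 \cdot 11 = \left(S + U\right) + 176 = 176 + S + U$)
$\left(n{\left(-1756 \right)} + E{\left(958,125 \right)}\right) + b = \left(\left(-1756\right)^{2} + \left(176 + 125 + 958\right)\right) - 553592 = \left(3083536 + 1259\right) - 553592 = 3084795 - 553592 = 2531203$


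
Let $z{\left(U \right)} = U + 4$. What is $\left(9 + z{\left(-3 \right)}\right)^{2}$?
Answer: $100$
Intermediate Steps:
$z{\left(U \right)} = 4 + U$
$\left(9 + z{\left(-3 \right)}\right)^{2} = \left(9 + \left(4 - 3\right)\right)^{2} = \left(9 + 1\right)^{2} = 10^{2} = 100$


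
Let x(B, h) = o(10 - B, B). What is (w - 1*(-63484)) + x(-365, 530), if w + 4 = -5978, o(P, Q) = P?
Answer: 57877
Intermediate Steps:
x(B, h) = 10 - B
w = -5982 (w = -4 - 5978 = -5982)
(w - 1*(-63484)) + x(-365, 530) = (-5982 - 1*(-63484)) + (10 - 1*(-365)) = (-5982 + 63484) + (10 + 365) = 57502 + 375 = 57877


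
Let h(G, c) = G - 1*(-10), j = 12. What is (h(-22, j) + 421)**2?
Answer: 167281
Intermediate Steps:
h(G, c) = 10 + G (h(G, c) = G + 10 = 10 + G)
(h(-22, j) + 421)**2 = ((10 - 22) + 421)**2 = (-12 + 421)**2 = 409**2 = 167281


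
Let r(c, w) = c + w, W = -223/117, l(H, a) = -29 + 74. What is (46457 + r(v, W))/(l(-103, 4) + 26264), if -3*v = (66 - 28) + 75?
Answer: 5430839/3078153 ≈ 1.7643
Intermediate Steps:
l(H, a) = 45
v = -113/3 (v = -((66 - 28) + 75)/3 = -(38 + 75)/3 = -1/3*113 = -113/3 ≈ -37.667)
W = -223/117 (W = -223*1/117 = -223/117 ≈ -1.9060)
(46457 + r(v, W))/(l(-103, 4) + 26264) = (46457 + (-113/3 - 223/117))/(45 + 26264) = (46457 - 4630/117)/26309 = (5430839/117)*(1/26309) = 5430839/3078153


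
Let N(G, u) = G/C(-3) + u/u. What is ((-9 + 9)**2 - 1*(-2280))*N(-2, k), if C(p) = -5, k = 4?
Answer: 3192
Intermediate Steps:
N(G, u) = 1 - G/5 (N(G, u) = G/(-5) + u/u = G*(-1/5) + 1 = -G/5 + 1 = 1 - G/5)
((-9 + 9)**2 - 1*(-2280))*N(-2, k) = ((-9 + 9)**2 - 1*(-2280))*(1 - 1/5*(-2)) = (0**2 + 2280)*(1 + 2/5) = (0 + 2280)*(7/5) = 2280*(7/5) = 3192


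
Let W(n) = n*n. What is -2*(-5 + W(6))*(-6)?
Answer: 372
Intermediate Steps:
W(n) = n²
-2*(-5 + W(6))*(-6) = -2*(-5 + 6²)*(-6) = -2*(-5 + 36)*(-6) = -2*31*(-6) = -62*(-6) = 372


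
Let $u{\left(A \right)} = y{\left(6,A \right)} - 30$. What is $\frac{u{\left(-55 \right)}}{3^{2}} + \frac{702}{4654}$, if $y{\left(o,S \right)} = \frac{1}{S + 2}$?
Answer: $- \frac{271910}{85383} \approx -3.1846$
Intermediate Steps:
$y{\left(o,S \right)} = \frac{1}{2 + S}$
$u{\left(A \right)} = -30 + \frac{1}{2 + A}$ ($u{\left(A \right)} = \frac{1}{2 + A} - 30 = -30 + \frac{1}{2 + A}$)
$\frac{u{\left(-55 \right)}}{3^{2}} + \frac{702}{4654} = \frac{\frac{1}{2 - 55} \left(-59 - -1650\right)}{3^{2}} + \frac{702}{4654} = \frac{\frac{1}{-53} \left(-59 + 1650\right)}{9} + 702 \cdot \frac{1}{4654} = \left(- \frac{1}{53}\right) 1591 \cdot \frac{1}{9} + \frac{27}{179} = \left(- \frac{1591}{53}\right) \frac{1}{9} + \frac{27}{179} = - \frac{1591}{477} + \frac{27}{179} = - \frac{271910}{85383}$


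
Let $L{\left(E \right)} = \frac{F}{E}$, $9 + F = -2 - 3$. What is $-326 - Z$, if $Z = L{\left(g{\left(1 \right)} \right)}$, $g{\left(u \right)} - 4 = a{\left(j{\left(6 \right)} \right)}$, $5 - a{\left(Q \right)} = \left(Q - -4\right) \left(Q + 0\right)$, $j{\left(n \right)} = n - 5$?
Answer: $- \frac{645}{2} \approx -322.5$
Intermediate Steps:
$j{\left(n \right)} = -5 + n$
$a{\left(Q \right)} = 5 - Q \left(4 + Q\right)$ ($a{\left(Q \right)} = 5 - \left(Q - -4\right) \left(Q + 0\right) = 5 - \left(Q + 4\right) Q = 5 - \left(4 + Q\right) Q = 5 - Q \left(4 + Q\right)$)
$g{\left(u \right)} = 4$ ($g{\left(u \right)} = 4 - \left(-5 + \left(-5 + 6\right)^{2} + 4 \left(-5 + 6\right)\right) = 4 - 0 = 4 + 0 = 4$)
$F = -14$ ($F = -9 - 5 = -14$)
$L{\left(E \right)} = - \frac{14}{E}$
$Z = - \frac{7}{2}$ ($Z = - \frac{14}{4} = \left(-14\right) \frac{1}{4} = - \frac{7}{2} \approx -3.5$)
$-326 - Z = -326 - - \frac{7}{2} = -326 + \frac{7}{2} = - \frac{645}{2}$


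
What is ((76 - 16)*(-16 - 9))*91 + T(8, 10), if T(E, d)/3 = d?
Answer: -136470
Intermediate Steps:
T(E, d) = 3*d
((76 - 16)*(-16 - 9))*91 + T(8, 10) = ((76 - 16)*(-16 - 9))*91 + 3*10 = (60*(-25))*91 + 30 = -1500*91 + 30 = -136500 + 30 = -136470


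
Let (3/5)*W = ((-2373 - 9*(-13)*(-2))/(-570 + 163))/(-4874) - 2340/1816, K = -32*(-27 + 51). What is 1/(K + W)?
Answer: -20468363/15763705004 ≈ -0.0012984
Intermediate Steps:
K = -768 (K = -32*24 = -768)
W = -44002220/20468363 (W = 5*(((-2373 - 9*(-13)*(-2))/(-570 + 163))/(-4874) - 2340/1816)/3 = 5*(((-2373 + 117*(-2))/(-407))*(-1/4874) - 2340*1/1816)/3 = 5*(((-2373 - 234)*(-1/407))*(-1/4874) - 585/454)/3 = 5*(-2607*(-1/407)*(-1/4874) - 585/454)/3 = 5*((237/37)*(-1/4874) - 585/454)/3 = 5*(-237/180338 - 585/454)/3 = (5/3)*(-26401332/20468363) = -44002220/20468363 ≈ -2.1498)
1/(K + W) = 1/(-768 - 44002220/20468363) = 1/(-15763705004/20468363) = -20468363/15763705004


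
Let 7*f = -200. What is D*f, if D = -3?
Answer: 600/7 ≈ 85.714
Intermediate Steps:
f = -200/7 (f = (⅐)*(-200) = -200/7 ≈ -28.571)
D*f = -3*(-200/7) = 600/7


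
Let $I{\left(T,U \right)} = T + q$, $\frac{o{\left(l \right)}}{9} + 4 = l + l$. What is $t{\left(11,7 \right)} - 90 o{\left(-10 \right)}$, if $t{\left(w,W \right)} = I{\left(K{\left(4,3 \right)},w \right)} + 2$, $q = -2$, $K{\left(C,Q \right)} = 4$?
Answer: $19444$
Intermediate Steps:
$o{\left(l \right)} = -36 + 18 l$ ($o{\left(l \right)} = -36 + 9 \left(l + l\right) = -36 + 9 \cdot 2 l = -36 + 18 l$)
$I{\left(T,U \right)} = -2 + T$ ($I{\left(T,U \right)} = T - 2 = -2 + T$)
$t{\left(w,W \right)} = 4$ ($t{\left(w,W \right)} = \left(-2 + 4\right) + 2 = 2 + 2 = 4$)
$t{\left(11,7 \right)} - 90 o{\left(-10 \right)} = 4 - 90 \left(-36 + 18 \left(-10\right)\right) = 4 - 90 \left(-36 - 180\right) = 4 - -19440 = 4 + 19440 = 19444$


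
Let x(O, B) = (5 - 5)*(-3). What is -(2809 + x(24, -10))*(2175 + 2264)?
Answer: -12469151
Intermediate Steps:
x(O, B) = 0 (x(O, B) = 0*(-3) = 0)
-(2809 + x(24, -10))*(2175 + 2264) = -(2809 + 0)*(2175 + 2264) = -2809*4439 = -1*12469151 = -12469151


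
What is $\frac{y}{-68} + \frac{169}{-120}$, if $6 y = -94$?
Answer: $- \frac{801}{680} \approx -1.1779$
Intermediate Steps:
$y = - \frac{47}{3}$ ($y = \frac{1}{6} \left(-94\right) = - \frac{47}{3} \approx -15.667$)
$\frac{y}{-68} + \frac{169}{-120} = - \frac{47}{3 \left(-68\right)} + \frac{169}{-120} = \left(- \frac{47}{3}\right) \left(- \frac{1}{68}\right) + 169 \left(- \frac{1}{120}\right) = \frac{47}{204} - \frac{169}{120} = - \frac{801}{680}$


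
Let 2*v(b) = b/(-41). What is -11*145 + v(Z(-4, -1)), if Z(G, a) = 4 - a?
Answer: -130795/82 ≈ -1595.1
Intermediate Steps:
v(b) = -b/82 (v(b) = (b/(-41))/2 = (b*(-1/41))/2 = (-b/41)/2 = -b/82)
-11*145 + v(Z(-4, -1)) = -11*145 - (4 - 1*(-1))/82 = -1595 - (4 + 1)/82 = -1595 - 1/82*5 = -1595 - 5/82 = -130795/82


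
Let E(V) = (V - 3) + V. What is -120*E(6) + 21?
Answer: -1059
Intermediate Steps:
E(V) = -3 + 2*V (E(V) = (-3 + V) + V = -3 + 2*V)
-120*E(6) + 21 = -120*(-3 + 2*6) + 21 = -120*(-3 + 12) + 21 = -120*9 + 21 = -1080 + 21 = -1059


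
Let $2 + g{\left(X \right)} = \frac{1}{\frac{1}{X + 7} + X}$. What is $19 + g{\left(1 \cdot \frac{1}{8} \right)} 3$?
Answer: $\frac{2941}{121} \approx 24.306$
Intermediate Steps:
$g{\left(X \right)} = -2 + \frac{1}{X + \frac{1}{7 + X}}$ ($g{\left(X \right)} = -2 + \frac{1}{\frac{1}{X + 7} + X} = -2 + \frac{1}{\frac{1}{7 + X} + X} = -2 + \frac{1}{X + \frac{1}{7 + X}}$)
$19 + g{\left(1 \cdot \frac{1}{8} \right)} 3 = 19 + \frac{5 - 13 \cdot 1 \cdot \frac{1}{8} - 2 \left(1 \cdot \frac{1}{8}\right)^{2}}{1 + \left(1 \cdot \frac{1}{8}\right)^{2} + 7 \cdot 1 \cdot \frac{1}{8}} \cdot 3 = 19 + \frac{5 - \frac{13}{8} - \frac{2}{64}}{1 + \left(\frac{1}{8}\right)^{2} + 7 \cdot \frac{1}{8}} \cdot 3 = 19 + \frac{5 - \frac{13}{8} - \frac{1}{32}}{1 + \frac{1}{64} + \frac{7}{8}} \cdot 3 = 19 + \frac{5 - \frac{13}{8} - \frac{1}{32}}{\frac{121}{64}} \cdot 3 = 19 + \frac{64}{121} \cdot \frac{107}{32} \cdot 3 = 19 + \frac{214}{121} \cdot 3 = 19 + \frac{642}{121} = \frac{2941}{121}$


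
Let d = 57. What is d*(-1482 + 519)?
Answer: -54891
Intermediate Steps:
d*(-1482 + 519) = 57*(-1482 + 519) = 57*(-963) = -54891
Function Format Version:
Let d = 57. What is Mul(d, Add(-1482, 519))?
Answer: -54891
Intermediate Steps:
Mul(d, Add(-1482, 519)) = Mul(57, Add(-1482, 519)) = Mul(57, -963) = -54891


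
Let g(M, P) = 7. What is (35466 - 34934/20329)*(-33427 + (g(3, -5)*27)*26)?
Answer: -20556543723940/20329 ≈ -1.0112e+9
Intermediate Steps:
(35466 - 34934/20329)*(-33427 + (g(3, -5)*27)*26) = (35466 - 34934/20329)*(-33427 + (7*27)*26) = (35466 - 34934*1/20329)*(-33427 + 189*26) = (35466 - 34934/20329)*(-33427 + 4914) = (720953380/20329)*(-28513) = -20556543723940/20329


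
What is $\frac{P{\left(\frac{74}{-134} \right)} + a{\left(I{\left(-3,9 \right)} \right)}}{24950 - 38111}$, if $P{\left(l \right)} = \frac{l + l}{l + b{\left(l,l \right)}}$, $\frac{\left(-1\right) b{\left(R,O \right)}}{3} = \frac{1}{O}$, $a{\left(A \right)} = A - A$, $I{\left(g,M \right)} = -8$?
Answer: $\frac{1369}{79610889} \approx 1.7196 \cdot 10^{-5}$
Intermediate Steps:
$a{\left(A \right)} = 0$
$b{\left(R,O \right)} = - \frac{3}{O}$
$P{\left(l \right)} = \frac{2 l}{l - \frac{3}{l}}$ ($P{\left(l \right)} = \frac{l + l}{l - \frac{3}{l}} = \frac{2 l}{l - \frac{3}{l}}$)
$\frac{P{\left(\frac{74}{-134} \right)} + a{\left(I{\left(-3,9 \right)} \right)}}{24950 - 38111} = \frac{\frac{2 \left(\frac{74}{-134}\right)^{2}}{-3 + \left(\frac{74}{-134}\right)^{2}} + 0}{24950 - 38111} = \frac{\frac{2 \left(74 \left(- \frac{1}{134}\right)\right)^{2}}{-3 + \left(74 \left(- \frac{1}{134}\right)\right)^{2}} + 0}{-13161} = \left(\frac{2 \left(- \frac{37}{67}\right)^{2}}{-3 + \left(- \frac{37}{67}\right)^{2}} + 0\right) \left(- \frac{1}{13161}\right) = \left(2 \cdot \frac{1369}{4489} \frac{1}{-3 + \frac{1369}{4489}} + 0\right) \left(- \frac{1}{13161}\right) = \left(2 \cdot \frac{1369}{4489} \frac{1}{- \frac{12098}{4489}} + 0\right) \left(- \frac{1}{13161}\right) = \left(2 \cdot \frac{1369}{4489} \left(- \frac{4489}{12098}\right) + 0\right) \left(- \frac{1}{13161}\right) = \left(- \frac{1369}{6049} + 0\right) \left(- \frac{1}{13161}\right) = \left(- \frac{1369}{6049}\right) \left(- \frac{1}{13161}\right) = \frac{1369}{79610889}$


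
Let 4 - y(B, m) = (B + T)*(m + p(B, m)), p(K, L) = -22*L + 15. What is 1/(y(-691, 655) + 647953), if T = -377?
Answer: -1/14026363 ≈ -7.1294e-8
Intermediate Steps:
p(K, L) = 15 - 22*L
y(B, m) = 4 - (-377 + B)*(15 - 21*m) (y(B, m) = 4 - (B - 377)*(m + (15 - 22*m)) = 4 - (-377 + B)*(15 - 21*m))
1/(y(-691, 655) + 647953) = 1/((5659 - 7917*655 - 15*(-691) + 21*(-691)*655) + 647953) = 1/((5659 - 5185635 + 10365 - 9504705) + 647953) = 1/(-14674316 + 647953) = 1/(-14026363) = -1/14026363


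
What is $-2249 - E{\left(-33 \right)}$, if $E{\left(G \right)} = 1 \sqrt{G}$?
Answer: $-2249 - i \sqrt{33} \approx -2249.0 - 5.7446 i$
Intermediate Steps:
$E{\left(G \right)} = \sqrt{G}$
$-2249 - E{\left(-33 \right)} = -2249 - \sqrt{-33} = -2249 - i \sqrt{33}$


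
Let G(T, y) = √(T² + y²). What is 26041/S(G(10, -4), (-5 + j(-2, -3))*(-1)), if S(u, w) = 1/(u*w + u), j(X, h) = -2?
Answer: 416656*√29 ≈ 2.2438e+6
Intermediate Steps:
S(u, w) = 1/(u + u*w)
26041/S(G(10, -4), (-5 + j(-2, -3))*(-1)) = 26041/((1/((√(10² + (-4)²))*(1 + (-5 - 2)*(-1))))) = 26041/((1/((√(100 + 16))*(1 - 7*(-1))))) = 26041/((1/((√116)*(1 + 7)))) = 26041/((1/((2*√29)*8))) = 26041/(((√29/58)*(⅛))) = 26041/((√29/464)) = 26041*(16*√29) = 416656*√29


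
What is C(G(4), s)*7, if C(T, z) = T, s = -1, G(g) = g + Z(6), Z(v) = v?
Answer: 70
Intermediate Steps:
G(g) = 6 + g (G(g) = g + 6 = 6 + g)
C(G(4), s)*7 = (6 + 4)*7 = 10*7 = 70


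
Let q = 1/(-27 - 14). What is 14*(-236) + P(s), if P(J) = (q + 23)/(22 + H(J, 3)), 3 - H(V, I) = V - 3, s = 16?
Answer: -270771/82 ≈ -3302.1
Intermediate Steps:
H(V, I) = 6 - V (H(V, I) = 3 - (V - 3) = 3 - (-3 + V) = 3 + (3 - V) = 6 - V)
q = -1/41 (q = 1/(-41) = -1/41 ≈ -0.024390)
P(J) = 942/(41*(28 - J)) (P(J) = (-1/41 + 23)/(22 + (6 - J)) = 942/(41*(28 - J)))
14*(-236) + P(s) = 14*(-236) - 942/(-1148 + 41*16) = -3304 - 942/(-1148 + 656) = -3304 - 942/(-492) = -3304 - 942*(-1/492) = -3304 + 157/82 = -270771/82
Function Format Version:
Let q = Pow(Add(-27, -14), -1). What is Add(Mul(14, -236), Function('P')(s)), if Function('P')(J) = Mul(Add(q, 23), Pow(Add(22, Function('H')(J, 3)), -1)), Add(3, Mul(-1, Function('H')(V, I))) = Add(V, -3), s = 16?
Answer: Rational(-270771, 82) ≈ -3302.1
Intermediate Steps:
Function('H')(V, I) = Add(6, Mul(-1, V)) (Function('H')(V, I) = Add(3, Mul(-1, Add(V, -3))) = Add(3, Mul(-1, Add(-3, V))) = Add(3, Add(3, Mul(-1, V))) = Add(6, Mul(-1, V)))
q = Rational(-1, 41) (q = Pow(-41, -1) = Rational(-1, 41) ≈ -0.024390)
Function('P')(J) = Mul(Rational(942, 41), Pow(Add(28, Mul(-1, J)), -1)) (Function('P')(J) = Mul(Add(Rational(-1, 41), 23), Pow(Add(22, Add(6, Mul(-1, J))), -1)) = Mul(Rational(942, 41), Pow(Add(28, Mul(-1, J)), -1)))
Add(Mul(14, -236), Function('P')(s)) = Add(Mul(14, -236), Mul(-942, Pow(Add(-1148, Mul(41, 16)), -1))) = Add(-3304, Mul(-942, Pow(Add(-1148, 656), -1))) = Add(-3304, Mul(-942, Pow(-492, -1))) = Add(-3304, Mul(-942, Rational(-1, 492))) = Add(-3304, Rational(157, 82)) = Rational(-270771, 82)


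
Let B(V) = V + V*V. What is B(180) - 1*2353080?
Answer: -2320500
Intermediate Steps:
B(V) = V + V²
B(180) - 1*2353080 = 180*(1 + 180) - 1*2353080 = 180*181 - 2353080 = 32580 - 2353080 = -2320500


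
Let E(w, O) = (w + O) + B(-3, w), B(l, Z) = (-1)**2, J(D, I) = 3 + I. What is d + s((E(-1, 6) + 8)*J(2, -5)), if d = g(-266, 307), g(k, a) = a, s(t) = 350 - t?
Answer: 685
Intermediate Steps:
B(l, Z) = 1
E(w, O) = 1 + O + w (E(w, O) = (w + O) + 1 = (O + w) + 1 = 1 + O + w)
d = 307
d + s((E(-1, 6) + 8)*J(2, -5)) = 307 + (350 - ((1 + 6 - 1) + 8)*(3 - 5)) = 307 + (350 - (6 + 8)*(-2)) = 307 + (350 - 14*(-2)) = 307 + (350 - 1*(-28)) = 307 + (350 + 28) = 307 + 378 = 685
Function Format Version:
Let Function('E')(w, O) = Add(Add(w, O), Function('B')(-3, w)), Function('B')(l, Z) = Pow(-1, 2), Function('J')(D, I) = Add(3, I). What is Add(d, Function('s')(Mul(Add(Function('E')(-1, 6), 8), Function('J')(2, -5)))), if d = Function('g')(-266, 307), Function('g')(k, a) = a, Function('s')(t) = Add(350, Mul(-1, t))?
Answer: 685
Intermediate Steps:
Function('B')(l, Z) = 1
Function('E')(w, O) = Add(1, O, w) (Function('E')(w, O) = Add(Add(w, O), 1) = Add(Add(O, w), 1) = Add(1, O, w))
d = 307
Add(d, Function('s')(Mul(Add(Function('E')(-1, 6), 8), Function('J')(2, -5)))) = Add(307, Add(350, Mul(-1, Mul(Add(Add(1, 6, -1), 8), Add(3, -5))))) = Add(307, Add(350, Mul(-1, Mul(Add(6, 8), -2)))) = Add(307, Add(350, Mul(-1, Mul(14, -2)))) = Add(307, Add(350, Mul(-1, -28))) = Add(307, Add(350, 28)) = Add(307, 378) = 685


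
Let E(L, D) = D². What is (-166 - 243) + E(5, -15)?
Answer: -184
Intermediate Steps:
(-166 - 243) + E(5, -15) = (-166 - 243) + (-15)² = -409 + 225 = -184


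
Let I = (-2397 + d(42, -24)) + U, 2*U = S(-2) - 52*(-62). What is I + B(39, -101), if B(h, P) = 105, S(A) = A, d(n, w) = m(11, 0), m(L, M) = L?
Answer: -670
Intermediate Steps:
d(n, w) = 11
U = 1611 (U = (-2 - 52*(-62))/2 = (-2 + 3224)/2 = (½)*3222 = 1611)
I = -775 (I = (-2397 + 11) + 1611 = -2386 + 1611 = -775)
I + B(39, -101) = -775 + 105 = -670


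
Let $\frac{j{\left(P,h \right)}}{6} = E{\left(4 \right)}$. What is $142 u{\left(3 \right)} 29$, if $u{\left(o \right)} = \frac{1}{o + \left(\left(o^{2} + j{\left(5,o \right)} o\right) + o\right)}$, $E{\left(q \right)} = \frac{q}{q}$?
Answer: $\frac{4118}{33} \approx 124.79$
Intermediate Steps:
$E{\left(q \right)} = 1$
$j{\left(P,h \right)} = 6$ ($j{\left(P,h \right)} = 6 \cdot 1 = 6$)
$u{\left(o \right)} = \frac{1}{o^{2} + 8 o}$ ($u{\left(o \right)} = \frac{1}{o + \left(\left(o^{2} + 6 o\right) + o\right)} = \frac{1}{o + \left(o^{2} + 7 o\right)} = \frac{1}{o^{2} + 8 o}$)
$142 u{\left(3 \right)} 29 = 142 \frac{1}{3 \left(8 + 3\right)} 29 = 142 \frac{1}{3 \cdot 11} \cdot 29 = 142 \cdot \frac{1}{3} \cdot \frac{1}{11} \cdot 29 = 142 \cdot \frac{1}{33} \cdot 29 = 142 \cdot \frac{29}{33} = \frac{4118}{33}$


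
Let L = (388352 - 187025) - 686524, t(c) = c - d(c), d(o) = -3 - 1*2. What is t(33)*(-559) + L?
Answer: -506439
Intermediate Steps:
d(o) = -5 (d(o) = -3 - 2 = -5)
t(c) = 5 + c (t(c) = c - 1*(-5) = c + 5 = 5 + c)
L = -485197 (L = 201327 - 686524 = -485197)
t(33)*(-559) + L = (5 + 33)*(-559) - 485197 = 38*(-559) - 485197 = -21242 - 485197 = -506439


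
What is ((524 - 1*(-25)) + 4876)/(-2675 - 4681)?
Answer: -5425/7356 ≈ -0.73749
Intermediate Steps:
((524 - 1*(-25)) + 4876)/(-2675 - 4681) = ((524 + 25) + 4876)/(-7356) = (549 + 4876)*(-1/7356) = 5425*(-1/7356) = -5425/7356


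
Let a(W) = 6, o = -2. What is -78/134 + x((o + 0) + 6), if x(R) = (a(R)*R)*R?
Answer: 6393/67 ≈ 95.418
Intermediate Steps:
x(R) = 6*R² (x(R) = (6*R)*R = 6*R²)
-78/134 + x((o + 0) + 6) = -78/134 + 6*((-2 + 0) + 6)² = (1/134)*(-78) + 6*(-2 + 6)² = -39/67 + 6*4² = -39/67 + 6*16 = -39/67 + 96 = 6393/67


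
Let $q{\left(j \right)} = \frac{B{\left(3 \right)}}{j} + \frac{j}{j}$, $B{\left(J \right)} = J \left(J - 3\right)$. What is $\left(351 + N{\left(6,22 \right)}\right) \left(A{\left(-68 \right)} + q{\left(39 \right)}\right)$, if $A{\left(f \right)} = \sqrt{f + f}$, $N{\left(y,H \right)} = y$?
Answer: $357 + 714 i \sqrt{34} \approx 357.0 + 4163.3 i$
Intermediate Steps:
$B{\left(J \right)} = J \left(-3 + J\right)$
$q{\left(j \right)} = 1$ ($q{\left(j \right)} = \frac{3 \left(-3 + 3\right)}{j} + \frac{j}{j} = \frac{3 \cdot 0}{j} + 1 = \frac{0}{j} + 1 = 0 + 1 = 1$)
$A{\left(f \right)} = \sqrt{2} \sqrt{f}$ ($A{\left(f \right)} = \sqrt{2 f} = \sqrt{2} \sqrt{f}$)
$\left(351 + N{\left(6,22 \right)}\right) \left(A{\left(-68 \right)} + q{\left(39 \right)}\right) = \left(351 + 6\right) \left(\sqrt{2} \sqrt{-68} + 1\right) = 357 \left(\sqrt{2} \cdot 2 i \sqrt{17} + 1\right) = 357 \left(2 i \sqrt{34} + 1\right) = 357 \left(1 + 2 i \sqrt{34}\right) = 357 + 714 i \sqrt{34}$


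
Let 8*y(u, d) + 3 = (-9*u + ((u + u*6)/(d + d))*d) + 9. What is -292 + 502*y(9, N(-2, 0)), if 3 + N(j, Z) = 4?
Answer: -24173/8 ≈ -3021.6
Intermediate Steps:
N(j, Z) = 1 (N(j, Z) = -3 + 4 = 1)
y(u, d) = ¾ - 11*u/16 (y(u, d) = -3/8 + ((-9*u + ((u + u*6)/(d + d))*d) + 9)/8 = -3/8 + ((-9*u + ((u + 6*u)/((2*d)))*d) + 9)/8 = -3/8 + ((-9*u + ((7*u)*(1/(2*d)))*d) + 9)/8 = -3/8 + ((-9*u + (7*u/(2*d))*d) + 9)/8 = -3/8 + ((-9*u + 7*u/2) + 9)/8 = -3/8 + (-11*u/2 + 9)/8 = -3/8 + (9 - 11*u/2)/8 = -3/8 + (9/8 - 11*u/16) = ¾ - 11*u/16)
-292 + 502*y(9, N(-2, 0)) = -292 + 502*(¾ - 11/16*9) = -292 + 502*(¾ - 99/16) = -292 + 502*(-87/16) = -292 - 21837/8 = -24173/8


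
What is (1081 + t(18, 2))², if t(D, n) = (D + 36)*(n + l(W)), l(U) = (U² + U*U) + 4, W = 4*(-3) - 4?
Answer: 844076809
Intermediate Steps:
W = -16 (W = -12 - 4 = -16)
l(U) = 4 + 2*U² (l(U) = (U² + U²) + 4 = 2*U² + 4 = 4 + 2*U²)
t(D, n) = (36 + D)*(516 + n) (t(D, n) = (D + 36)*(n + (4 + 2*(-16)²)) = (36 + D)*(n + (4 + 2*256)) = (36 + D)*(n + (4 + 512)) = (36 + D)*(n + 516) = (36 + D)*(516 + n))
(1081 + t(18, 2))² = (1081 + (18576 + 36*2 + 516*18 + 18*2))² = (1081 + (18576 + 72 + 9288 + 36))² = (1081 + 27972)² = 29053² = 844076809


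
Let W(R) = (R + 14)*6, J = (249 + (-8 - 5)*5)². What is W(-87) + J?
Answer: 33418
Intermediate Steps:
J = 33856 (J = (249 - 13*5)² = (249 - 65)² = 184² = 33856)
W(R) = 84 + 6*R (W(R) = (14 + R)*6 = 84 + 6*R)
W(-87) + J = (84 + 6*(-87)) + 33856 = (84 - 522) + 33856 = -438 + 33856 = 33418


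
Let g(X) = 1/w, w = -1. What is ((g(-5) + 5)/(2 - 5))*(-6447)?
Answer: 8596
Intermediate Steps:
g(X) = -1 (g(X) = 1/(-1) = -1)
((g(-5) + 5)/(2 - 5))*(-6447) = ((-1 + 5)/(2 - 5))*(-6447) = (4/(-3))*(-6447) = (4*(-⅓))*(-6447) = -4/3*(-6447) = 8596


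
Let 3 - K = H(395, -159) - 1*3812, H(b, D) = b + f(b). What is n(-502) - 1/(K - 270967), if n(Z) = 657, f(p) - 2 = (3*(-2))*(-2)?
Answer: 175787578/267561 ≈ 657.00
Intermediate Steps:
f(p) = 14 (f(p) = 2 + (3*(-2))*(-2) = 2 - 6*(-2) = 2 + 12 = 14)
H(b, D) = 14 + b (H(b, D) = b + 14 = 14 + b)
K = 3406 (K = 3 - ((14 + 395) - 1*3812) = 3 - (409 - 3812) = 3 - 1*(-3403) = 3 + 3403 = 3406)
n(-502) - 1/(K - 270967) = 657 - 1/(3406 - 270967) = 657 - 1/(-267561) = 657 - 1*(-1/267561) = 657 + 1/267561 = 175787578/267561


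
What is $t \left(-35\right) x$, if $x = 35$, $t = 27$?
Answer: $-33075$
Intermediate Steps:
$t \left(-35\right) x = 27 \left(-35\right) 35 = \left(-945\right) 35 = -33075$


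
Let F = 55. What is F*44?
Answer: 2420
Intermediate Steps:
F*44 = 55*44 = 2420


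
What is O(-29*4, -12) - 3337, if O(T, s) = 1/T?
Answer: -387093/116 ≈ -3337.0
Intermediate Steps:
O(-29*4, -12) - 3337 = 1/(-29*4) - 3337 = 1/(-116) - 3337 = -1/116 - 3337 = -387093/116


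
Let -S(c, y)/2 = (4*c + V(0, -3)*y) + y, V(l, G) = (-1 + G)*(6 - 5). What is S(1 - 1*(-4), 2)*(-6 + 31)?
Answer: -700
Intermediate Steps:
V(l, G) = -1 + G (V(l, G) = (-1 + G)*1 = -1 + G)
S(c, y) = -8*c + 6*y (S(c, y) = -2*((4*c + (-1 - 3)*y) + y) = -2*((4*c - 4*y) + y) = -2*((-4*y + 4*c) + y) = -2*(-3*y + 4*c) = -8*c + 6*y)
S(1 - 1*(-4), 2)*(-6 + 31) = (-8*(1 - 1*(-4)) + 6*2)*(-6 + 31) = (-8*(1 + 4) + 12)*25 = (-8*5 + 12)*25 = (-40 + 12)*25 = -28*25 = -700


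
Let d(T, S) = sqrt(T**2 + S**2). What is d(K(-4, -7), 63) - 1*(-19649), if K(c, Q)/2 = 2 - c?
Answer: 19649 + 3*sqrt(457) ≈ 19713.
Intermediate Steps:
K(c, Q) = 4 - 2*c (K(c, Q) = 2*(2 - c) = 4 - 2*c)
d(T, S) = sqrt(S**2 + T**2)
d(K(-4, -7), 63) - 1*(-19649) = sqrt(63**2 + (4 - 2*(-4))**2) - 1*(-19649) = sqrt(3969 + (4 + 8)**2) + 19649 = sqrt(3969 + 12**2) + 19649 = sqrt(3969 + 144) + 19649 = sqrt(4113) + 19649 = 3*sqrt(457) + 19649 = 19649 + 3*sqrt(457)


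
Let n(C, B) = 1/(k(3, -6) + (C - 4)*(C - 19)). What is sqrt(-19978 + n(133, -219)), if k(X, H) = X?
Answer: I*sqrt(4322333802309)/14709 ≈ 141.34*I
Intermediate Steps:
n(C, B) = 1/(3 + (-19 + C)*(-4 + C)) (n(C, B) = 1/(3 + (C - 4)*(C - 19)) = 1/(3 + (-4 + C)*(-19 + C)) = 1/(3 + (-19 + C)*(-4 + C)))
sqrt(-19978 + n(133, -219)) = sqrt(-19978 + 1/(79 + 133**2 - 23*133)) = sqrt(-19978 + 1/(79 + 17689 - 3059)) = sqrt(-19978 + 1/14709) = sqrt(-293856401/14709) = I*sqrt(4322333802309)/14709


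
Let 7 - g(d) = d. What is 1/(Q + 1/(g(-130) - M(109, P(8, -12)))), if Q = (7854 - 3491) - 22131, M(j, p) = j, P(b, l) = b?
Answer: -28/497503 ≈ -5.6281e-5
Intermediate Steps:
g(d) = 7 - d
Q = -17768 (Q = 4363 - 22131 = -17768)
1/(Q + 1/(g(-130) - M(109, P(8, -12)))) = 1/(-17768 + 1/((7 - 1*(-130)) - 1*109)) = 1/(-17768 + 1/((7 + 130) - 109)) = 1/(-17768 + 1/(137 - 109)) = 1/(-17768 + 1/28) = 1/(-497503/28) = -28/497503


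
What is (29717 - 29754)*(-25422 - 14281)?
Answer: 1469011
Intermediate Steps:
(29717 - 29754)*(-25422 - 14281) = -37*(-39703) = 1469011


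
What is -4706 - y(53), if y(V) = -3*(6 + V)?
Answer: -4529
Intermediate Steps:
y(V) = -18 - 3*V
-4706 - y(53) = -4706 - (-18 - 3*53) = -4706 - (-18 - 159) = -4706 - 1*(-177) = -4706 + 177 = -4529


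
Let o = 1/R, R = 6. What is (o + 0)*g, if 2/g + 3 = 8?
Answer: 1/15 ≈ 0.066667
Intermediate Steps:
g = ⅖ (g = 2/(-3 + 8) = 2/5 = 2*(⅕) = ⅖ ≈ 0.40000)
o = ⅙ (o = 1/6 = ⅙ ≈ 0.16667)
(o + 0)*g = (⅙ + 0)*(⅖) = (⅙)*(⅖) = 1/15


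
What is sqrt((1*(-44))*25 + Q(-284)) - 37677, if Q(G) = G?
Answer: -37677 + 2*I*sqrt(346) ≈ -37677.0 + 37.202*I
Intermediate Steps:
sqrt((1*(-44))*25 + Q(-284)) - 37677 = sqrt((1*(-44))*25 - 284) - 37677 = sqrt(-44*25 - 284) - 37677 = sqrt(-1100 - 284) - 37677 = sqrt(-1384) - 37677 = 2*I*sqrt(346) - 37677 = -37677 + 2*I*sqrt(346)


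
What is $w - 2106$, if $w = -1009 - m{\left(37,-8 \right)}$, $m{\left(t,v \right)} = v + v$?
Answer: $-3099$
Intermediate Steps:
$m{\left(t,v \right)} = 2 v$
$w = -993$ ($w = -1009 - 2 \left(-8\right) = -1009 - -16 = -1009 + 16 = -993$)
$w - 2106 = -993 - 2106 = -3099$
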